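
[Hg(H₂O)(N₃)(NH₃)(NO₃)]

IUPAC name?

ammineaquaazidonitratomercury(II)

There is no counter-ion, so the complex is neutral overall.
Ligand charges: 1×nitrato (-1 each), 1×aqua (neutral), 1×azido (-1 each), 1×ammine (neutral); total -2. So Hg + (-2) = 0, giving Hg = +2.
Ligands are named alphabetically: ammine before aqua before azido before nitrato.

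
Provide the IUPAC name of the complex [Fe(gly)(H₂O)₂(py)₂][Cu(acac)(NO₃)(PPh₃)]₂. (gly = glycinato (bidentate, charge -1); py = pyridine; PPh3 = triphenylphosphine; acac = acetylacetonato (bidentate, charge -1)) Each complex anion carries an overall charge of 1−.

diaqua(glycinato)bis(pyridine)iron(III) (acetylacetonato)nitrato(triphenylphosphine)cuprate(I)

Both ions are complex: the cation is named first with the plain metal name, the anion second with the -ate form; each ion's ligands are alphabetised independently.
The complex anion is given as 1−; its ligand charges sum to -2, so Cu = +1.
With 2 anions per cation, the cation must be 2×1 = 2+.
Cation: ligand charges sum to -1; for the ion to be 2+, Fe = +3.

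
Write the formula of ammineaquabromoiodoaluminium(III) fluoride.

Ligands: 1 aqua (H2O, neutral), 1 iodo (I, -1), 1 bromo (Br, -1), 1 ammine (NH3, neutral). Ligand charge sum = -2.
Charge balance with fluoride (-1) requires 1 complex ion per 1 fluoride.

[AlBr(H2O)I(NH3)]F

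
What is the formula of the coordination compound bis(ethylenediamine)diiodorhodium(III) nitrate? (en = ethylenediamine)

Ligands: 2 ethylenediamine (en, neutral), 2 iodo (I, -1). Ligand charge sum = -2.
Charge balance with nitrate (-1) requires 1 complex ion per 1 nitrate.

[Rh(en)2I2]NO3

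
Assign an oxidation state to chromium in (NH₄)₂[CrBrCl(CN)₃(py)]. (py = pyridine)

+3

2 ammonium outside the brackets (+1 each) → the complex ion is 2−.
Ligand charges: 1×py neutral; 1×Cl = -1; 3×CN = -3; 1×Br = -1; sum -5.
Cr + (-5) = 2− ⇒ Cr is +3.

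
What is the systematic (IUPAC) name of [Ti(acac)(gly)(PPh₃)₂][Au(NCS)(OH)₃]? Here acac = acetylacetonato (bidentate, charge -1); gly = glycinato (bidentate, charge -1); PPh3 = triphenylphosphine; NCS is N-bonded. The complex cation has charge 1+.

(acetylacetonato)(glycinato)bis(triphenylphosphine)titanium(III) trihydroxoisothiocyanatoaurate(III)

Both ions are complex: the cation is named first with the plain metal name, the anion second with the -ate form; each ion's ligands are alphabetised independently.
The complex cation is given as 1+; its ligand charges sum to -2, so Ti = +3.
A 1:1 salt means the anion carries the equal and opposite charge, 1−.
Anion: ligand charges sum to -4; for the ion to be 1−, Au = +3.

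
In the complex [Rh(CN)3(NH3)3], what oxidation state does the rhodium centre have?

No counter-ion: the bracketed complex is neutral.
Ligand charges: 3×NH3 neutral; 3×CN = -3; sum -3.
Rh + (-3) = 0 ⇒ Rh is +3.

+3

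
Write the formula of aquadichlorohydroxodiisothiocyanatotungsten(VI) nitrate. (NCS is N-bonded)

Ligands: 1 hydroxo (OH, -1), 1 aqua (H2O, neutral), 2 chloro (Cl, -1), 2 isothiocyanato (NCS, -1). Ligand charge sum = -5.
Charge balance with nitrate (-1) requires 1 complex ion per 1 nitrate.

[WCl2(H2O)(NCS)2(OH)]NO3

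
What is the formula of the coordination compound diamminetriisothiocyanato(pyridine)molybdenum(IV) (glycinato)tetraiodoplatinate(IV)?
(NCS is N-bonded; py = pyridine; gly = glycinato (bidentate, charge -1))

[Mo(NCS)3(NH3)2(py)][Pt(gly)I4]

Cation [Mo…]: ligand charges -3, Mo(IV) ⇒ ion charge 1+.
Anion [Pt…]: ligand charges -5, Pt(IV) ⇒ ion charge 1−.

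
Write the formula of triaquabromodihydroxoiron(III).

[FeBr(H2O)3(OH)2]

Ligands: 2 hydroxo (OH, -1), 3 aqua (H2O, neutral), 1 bromo (Br, -1). Ligand charge sum = -3.
With Fe in oxidation state +3, the complex ion is [Fe...].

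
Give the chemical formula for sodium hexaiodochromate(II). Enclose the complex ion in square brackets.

Na4[CrI6]

Ligands: 6 iodo (I, -1). Ligand charge sum = -6.
With Cr in oxidation state +2, the complex ion is [Cr...]^4−.
Charge balance with sodium (+1) requires 1 complex ion per 4 sodium.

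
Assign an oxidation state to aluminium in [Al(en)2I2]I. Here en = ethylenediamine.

1 iodide outside the brackets (-1 each) → the complex ion is 1+.
Ligand charges: 2×I = -2; 2×en neutral; sum -2.
Al + (-2) = 1+ ⇒ Al is +3.

+3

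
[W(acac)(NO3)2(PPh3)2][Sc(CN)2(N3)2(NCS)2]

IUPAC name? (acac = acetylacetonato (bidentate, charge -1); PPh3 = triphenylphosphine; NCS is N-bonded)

(acetylacetonato)dinitratobis(triphenylphosphine)tungsten(VI) diazidodicyanodiisothiocyanatoscandate(III)

Both ions are complex: the cation is named first with the plain metal name, the anion second with the -ate form; each ion's ligands are alphabetised independently.
Scandium is always +3 in its complexes; the anion's ligand charges sum to -6, so the complex anion is 3−.
A 1:1 salt means the cation carries the equal and opposite charge, 3+.
Cation: ligand charges sum to -3; for the ion to be 3+, W = +6.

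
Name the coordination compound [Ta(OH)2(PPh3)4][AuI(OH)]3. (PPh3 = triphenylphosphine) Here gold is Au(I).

Au is given as +1; the anion's ligand charges sum to -2, so the complex anion is 1−.
With 3 anions per cation, the cation must be 3×1 = 3+.
Cation: ligand charges sum to -2; for the ion to be 3+, Ta = +5.

dihydroxotetrakis(triphenylphosphine)tantalum(V) hydroxoiodoaurate(I)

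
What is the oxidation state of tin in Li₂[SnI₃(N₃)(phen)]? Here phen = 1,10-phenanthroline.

2 lithium outside the brackets (+1 each) → the complex ion is 2−.
Ligand charges: 3×I = -3; 1×phen neutral; 1×N3 = -1; sum -4.
Sn + (-4) = 2− ⇒ Sn is +2.

+2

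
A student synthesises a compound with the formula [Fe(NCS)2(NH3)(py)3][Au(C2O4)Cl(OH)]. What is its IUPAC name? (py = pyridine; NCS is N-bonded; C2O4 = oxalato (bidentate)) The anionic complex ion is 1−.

Both ions are complex: the cation is named first with the plain metal name, the anion second with the -ate form; each ion's ligands are alphabetised independently.
The complex anion is given as 1−; its ligand charges sum to -4, so Au = +3.
A 1:1 salt means the cation carries the equal and opposite charge, 1+.
Cation: ligand charges sum to -2; for the ion to be 1+, Fe = +3.

amminediisothiocyanatotris(pyridine)iron(III) chlorohydroxooxalatoaurate(III)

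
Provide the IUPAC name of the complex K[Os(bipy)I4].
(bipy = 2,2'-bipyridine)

potassium (2,2'-bipyridine)tetraiodoosmate(III)

The 1 potassium counter-ion carries a total charge of +1, so each complex ion is 1−.
Ligand charges: 1×2,2'-bipyridine (neutral), 4×iodo (-1 each); total -4. So Os + (-4) = 1−, giving Os = +3.
Ligands are named alphabetically: bipyridine before iodo.
The complex ion is anionic, so osmium takes the -ate form osmate(III).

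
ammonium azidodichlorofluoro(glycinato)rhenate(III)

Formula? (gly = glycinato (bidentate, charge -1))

Ligands: 1 fluoro (F, -1), 1 glycinato (gly, -1), 2 chloro (Cl, -1), 1 azido (N3, -1). Ligand charge sum = -5.
With Re in oxidation state +3, the complex ion is [Re...]^2−.
Charge balance with ammonium (+1) requires 1 complex ion per 2 ammonium.

(NH4)2[ReCl2F(gly)(N3)]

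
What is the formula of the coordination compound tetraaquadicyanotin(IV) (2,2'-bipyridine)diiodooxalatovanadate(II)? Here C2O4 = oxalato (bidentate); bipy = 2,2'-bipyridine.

[Sn(CN)2(H2O)4][V(bipy)(C2O4)I2]

Cation [Sn…]: ligand charges -2, Sn(IV) ⇒ ion charge 2+.
Anion [V…]: ligand charges -4, V(II) ⇒ ion charge 2−.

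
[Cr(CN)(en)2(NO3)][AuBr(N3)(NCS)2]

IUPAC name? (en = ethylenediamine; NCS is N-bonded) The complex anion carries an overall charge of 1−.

Both ions are complex: the cation is named first with the plain metal name, the anion second with the -ate form; each ion's ligands are alphabetised independently.
The complex anion is given as 1−; its ligand charges sum to -4, so Au = +3.
A 1:1 salt means the cation carries the equal and opposite charge, 1+.
Cation: ligand charges sum to -2; for the ion to be 1+, Cr = +3.

cyanobis(ethylenediamine)nitratochromium(III) azidobromodiisothiocyanatoaurate(III)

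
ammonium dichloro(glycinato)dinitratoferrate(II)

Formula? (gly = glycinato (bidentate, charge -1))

Ligands: 2 chloro (Cl, -1), 1 glycinato (gly, -1), 2 nitrato (NO3, -1). Ligand charge sum = -5.
With Fe in oxidation state +2, the complex ion is [Fe...]^3−.
Charge balance with ammonium (+1) requires 1 complex ion per 3 ammonium.

(NH4)3[FeCl2(gly)(NO3)2]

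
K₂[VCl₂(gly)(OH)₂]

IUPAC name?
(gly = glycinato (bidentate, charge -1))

potassium dichloro(glycinato)dihydroxovanadate(III)

The 2 potassium counter-ions carry a total charge of +2, so each complex ion is 2−.
Ligand charges: 2×hydroxo (-1 each), 2×chloro (-1 each), 1×glycinato (-1 each); total -5. So V + (-5) = 2−, giving V = +3.
Ligands are named alphabetically: chloro before glycinato before hydroxo.
The complex ion is anionic, so vanadium takes the -ate form vanadate(III).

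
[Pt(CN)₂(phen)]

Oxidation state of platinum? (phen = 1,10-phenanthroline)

+2

No counter-ion: the bracketed complex is neutral.
Ligand charges: 2×CN = -2; 1×phen neutral; sum -2.
Pt + (-2) = 0 ⇒ Pt is +2.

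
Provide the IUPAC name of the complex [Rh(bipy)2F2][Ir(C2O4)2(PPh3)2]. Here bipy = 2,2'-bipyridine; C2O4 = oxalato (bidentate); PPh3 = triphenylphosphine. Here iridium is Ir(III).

bis(2,2'-bipyridine)difluororhodium(III) dioxalatobis(triphenylphosphine)iridate(III)

Both ions are complex: the cation is named first with the plain metal name, the anion second with the -ate form; each ion's ligands are alphabetised independently.
Ir is given as +3; the anion's ligand charges sum to -4, so the complex anion is 1−.
A 1:1 salt means the cation carries the equal and opposite charge, 1+.
Cation: ligand charges sum to -2; for the ion to be 1+, Rh = +3.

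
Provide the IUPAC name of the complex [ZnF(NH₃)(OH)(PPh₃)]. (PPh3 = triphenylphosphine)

amminefluorohydroxo(triphenylphosphine)zinc(II)

There is no counter-ion, so the complex is neutral overall.
Ligand charges: 1×triphenylphosphine (neutral), 1×hydroxo (-1 each), 1×fluoro (-1 each), 1×ammine (neutral); total -2. So Zn + (-2) = 0, giving Zn = +2.
Ligands are named alphabetically: ammine before fluoro before hydroxo before triphenylphosphine.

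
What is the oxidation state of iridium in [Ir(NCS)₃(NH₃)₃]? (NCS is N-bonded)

+3

No counter-ion: the bracketed complex is neutral.
Ligand charges: 3×NH3 neutral; 3×NCS = -3; sum -3.
Ir + (-3) = 0 ⇒ Ir is +3.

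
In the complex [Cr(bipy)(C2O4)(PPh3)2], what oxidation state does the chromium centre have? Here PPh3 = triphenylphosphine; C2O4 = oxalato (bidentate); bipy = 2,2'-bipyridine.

No counter-ion: the bracketed complex is neutral.
Ligand charges: 2×PPh3 neutral; 1×C2O4 = -2; 1×bipy neutral; sum -2.
Cr + (-2) = 0 ⇒ Cr is +2.

+2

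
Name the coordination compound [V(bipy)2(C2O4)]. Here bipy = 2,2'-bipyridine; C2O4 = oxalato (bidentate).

There is no counter-ion, so the complex is neutral overall.
Ligand charges: 2×2,2'-bipyridine (neutral), 1×oxalato (-2 each); total -2. So V + (-2) = 0, giving V = +2.
Ligands are named alphabetically: bipyridine before oxalato.

bis(2,2'-bipyridine)oxalatovanadium(II)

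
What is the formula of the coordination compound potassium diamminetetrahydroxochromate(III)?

Ligands: 2 ammine (NH3, neutral), 4 hydroxo (OH, -1). Ligand charge sum = -4.
With Cr in oxidation state +3, the complex ion is [Cr...]^1−.
Charge balance with potassium (+1) requires 1 complex ion per 1 potassium.

K[Cr(NH3)2(OH)4]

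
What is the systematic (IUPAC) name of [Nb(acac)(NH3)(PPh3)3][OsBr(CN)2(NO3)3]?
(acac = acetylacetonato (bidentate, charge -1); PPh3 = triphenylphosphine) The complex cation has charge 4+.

The complex cation is given as 4+; its ligand charges sum to -1, so Nb = +5.
A 1:1 salt means the anion carries the equal and opposite charge, 4−.
Anion: ligand charges sum to -6; for the ion to be 4−, Os = +2.

(acetylacetonato)amminetris(triphenylphosphine)niobium(V) bromodicyanotrinitratoosmate(II)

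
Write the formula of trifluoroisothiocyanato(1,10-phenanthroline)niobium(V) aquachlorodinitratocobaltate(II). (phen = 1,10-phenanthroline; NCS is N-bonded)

[NbF3(NCS)(phen)][CoCl(H2O)(NO3)2]

Cation [Nb…]: ligand charges -4, Nb(V) ⇒ ion charge 1+.
Anion [Co…]: ligand charges -3, Co(II) ⇒ ion charge 1−.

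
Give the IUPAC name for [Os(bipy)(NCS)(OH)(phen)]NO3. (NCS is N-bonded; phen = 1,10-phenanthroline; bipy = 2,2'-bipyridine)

The 1 nitrate counter-ion carries a total charge of -1, so each complex ion is 1+.
Ligand charges: 1×hydroxo (-1 each), 1×isothiocyanato (-1 each), 1×1,10-phenanthroline (neutral), 1×2,2'-bipyridine (neutral); total -2. So Os + (-2) = 1+, giving Os = +3.
Ligands are named alphabetically: bipyridine before hydroxo before isothiocyanato before phenanthroline.

(2,2'-bipyridine)hydroxoisothiocyanato(1,10-phenanthroline)osmium(III) nitrate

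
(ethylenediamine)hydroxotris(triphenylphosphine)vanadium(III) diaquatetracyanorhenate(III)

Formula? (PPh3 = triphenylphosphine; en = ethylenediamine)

Cation [V…]: ligand charges -1, V(III) ⇒ ion charge 2+.
Anion [Re…]: ligand charges -4, Re(III) ⇒ ion charge 1−.
One 2+ cation requires 2 of the 1− anion.

[V(en)(OH)(PPh3)3][Re(CN)4(H2O)2]2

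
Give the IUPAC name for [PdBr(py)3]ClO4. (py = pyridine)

bromotris(pyridine)palladium(II) perchlorate

The 1 perchlorate counter-ion carries a total charge of -1, so each complex ion is 1+.
Ligand charges: 3×pyridine (neutral), 1×bromo (-1 each); total -1. So Pd + (-1) = 1+, giving Pd = +2.
Ligands are named alphabetically: bromo before pyridine.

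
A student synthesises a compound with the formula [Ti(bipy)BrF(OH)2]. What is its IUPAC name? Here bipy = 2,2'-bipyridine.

(2,2'-bipyridine)bromofluorodihydroxotitanium(IV)

There is no counter-ion, so the complex is neutral overall.
Ligand charges: 2×hydroxo (-1 each), 1×bromo (-1 each), 1×2,2'-bipyridine (neutral), 1×fluoro (-1 each); total -4. So Ti + (-4) = 0, giving Ti = +4.
Ligands are named alphabetically: bipyridine before bromo before fluoro before hydroxo.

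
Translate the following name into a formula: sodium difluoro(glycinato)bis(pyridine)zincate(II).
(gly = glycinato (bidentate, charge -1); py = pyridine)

Ligands: 1 glycinato (gly, -1), 2 fluoro (F, -1), 2 pyridine (py, neutral). Ligand charge sum = -3.
Charge balance with sodium (+1) requires 1 complex ion per 1 sodium.

Na[ZnF2(gly)(py)2]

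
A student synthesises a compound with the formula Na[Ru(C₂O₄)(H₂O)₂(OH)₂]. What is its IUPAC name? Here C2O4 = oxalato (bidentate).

sodium diaquadihydroxooxalatoruthenate(III)

The 1 sodium counter-ion carries a total charge of +1, so each complex ion is 1−.
Ligand charges: 2×aqua (neutral), 2×hydroxo (-1 each), 1×oxalato (-2 each); total -4. So Ru + (-4) = 1−, giving Ru = +3.
Ligands are named alphabetically: aqua before hydroxo before oxalato.
The complex ion is anionic, so ruthenium takes the -ate form ruthenate(III).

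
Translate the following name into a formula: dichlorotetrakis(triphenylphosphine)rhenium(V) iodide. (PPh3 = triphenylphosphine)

Ligands: 2 chloro (Cl, -1), 4 triphenylphosphine (PPh3, neutral). Ligand charge sum = -2.
Charge balance with iodide (-1) requires 1 complex ion per 3 iodide.

[ReCl2(PPh3)4]I3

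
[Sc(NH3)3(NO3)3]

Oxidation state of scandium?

No counter-ion: the bracketed complex is neutral.
Ligand charges: 3×NH3 neutral; 3×NO3 = -3; sum -3.
Sc + (-3) = 0 ⇒ Sc is +3.

+3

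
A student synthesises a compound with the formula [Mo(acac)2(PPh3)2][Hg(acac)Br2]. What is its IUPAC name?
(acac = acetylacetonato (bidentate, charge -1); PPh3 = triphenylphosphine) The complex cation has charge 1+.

The complex cation is given as 1+; its ligand charges sum to -2, so Mo = +3.
A 1:1 salt means the anion carries the equal and opposite charge, 1−.
Anion: ligand charges sum to -3; for the ion to be 1−, Hg = +2.

bis(acetylacetonato)bis(triphenylphosphine)molybdenum(III) (acetylacetonato)dibromomercurate(II)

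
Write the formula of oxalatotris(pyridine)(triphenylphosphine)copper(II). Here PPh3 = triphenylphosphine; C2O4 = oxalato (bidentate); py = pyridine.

Ligands: 1 triphenylphosphine (PPh3, neutral), 1 oxalato (C2O4, -2), 3 pyridine (py, neutral). Ligand charge sum = -2.
With Cu in oxidation state +2, the complex ion is [Cu...].

[Cu(C2O4)(PPh3)(py)3]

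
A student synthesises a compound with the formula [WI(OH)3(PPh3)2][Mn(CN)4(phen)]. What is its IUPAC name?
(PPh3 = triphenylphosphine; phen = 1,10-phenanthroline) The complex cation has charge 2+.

The complex cation is given as 2+; its ligand charges sum to -4, so W = +6.
A 1:1 salt means the anion carries the equal and opposite charge, 2−.
Anion: ligand charges sum to -4; for the ion to be 2−, Mn = +2.

trihydroxoiodobis(triphenylphosphine)tungsten(VI) tetracyano(1,10-phenanthroline)manganate(II)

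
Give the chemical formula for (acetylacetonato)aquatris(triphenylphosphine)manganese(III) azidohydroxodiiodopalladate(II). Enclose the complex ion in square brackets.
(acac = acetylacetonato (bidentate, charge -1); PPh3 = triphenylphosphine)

Cation [Mn…]: ligand charges -1, Mn(III) ⇒ ion charge 2+.
Anion [Pd…]: ligand charges -4, Pd(II) ⇒ ion charge 2−.

[Mn(acac)(H2O)(PPh3)3][PdI2(N3)(OH)]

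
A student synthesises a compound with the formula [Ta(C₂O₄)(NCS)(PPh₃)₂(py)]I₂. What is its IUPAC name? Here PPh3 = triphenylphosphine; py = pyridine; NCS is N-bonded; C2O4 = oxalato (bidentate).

The 2 iodide counter-ions carry a total charge of -2, so each complex ion is 2+.
Ligand charges: 2×triphenylphosphine (neutral), 1×pyridine (neutral), 1×isothiocyanato (-1 each), 1×oxalato (-2 each); total -3. So Ta + (-3) = 2+, giving Ta = +5.
Ligands are named alphabetically: isothiocyanato before oxalato before pyridine before triphenylphosphine.

isothiocyanatooxalato(pyridine)bis(triphenylphosphine)tantalum(V) iodide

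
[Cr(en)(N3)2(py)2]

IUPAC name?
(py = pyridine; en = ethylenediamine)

diazido(ethylenediamine)bis(pyridine)chromium(II)

There is no counter-ion, so the complex is neutral overall.
Ligand charges: 2×pyridine (neutral), 1×ethylenediamine (neutral), 2×azido (-1 each); total -2. So Cr + (-2) = 0, giving Cr = +2.
Ligands are named alphabetically: azido before ethylenediamine before pyridine.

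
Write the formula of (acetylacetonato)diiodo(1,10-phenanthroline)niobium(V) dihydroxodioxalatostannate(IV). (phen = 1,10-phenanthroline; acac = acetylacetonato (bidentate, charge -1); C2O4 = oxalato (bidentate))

Cation [Nb…]: ligand charges -3, Nb(V) ⇒ ion charge 2+.
Anion [Sn…]: ligand charges -6, Sn(IV) ⇒ ion charge 2−.
One 2+ cation balances one 2− anion.

[Nb(acac)I2(phen)][Sn(C2O4)2(OH)2]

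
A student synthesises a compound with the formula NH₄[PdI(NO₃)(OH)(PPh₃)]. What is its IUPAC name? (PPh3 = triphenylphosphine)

The 1 ammonium counter-ion carries a total charge of +1, so each complex ion is 1−.
Ligand charges: 1×nitrato (-1 each), 1×iodo (-1 each), 1×hydroxo (-1 each), 1×triphenylphosphine (neutral); total -3. So Pd + (-3) = 1−, giving Pd = +2.
The complex ion is anionic, so palladium takes the -ate form palladate(II).

ammonium hydroxoiodonitrato(triphenylphosphine)palladate(II)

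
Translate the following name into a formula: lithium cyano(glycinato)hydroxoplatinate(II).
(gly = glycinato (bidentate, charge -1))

Li[Pt(CN)(gly)(OH)]

Ligands: 1 glycinato (gly, -1), 1 hydroxo (OH, -1), 1 cyano (CN, -1). Ligand charge sum = -3.
With Pt in oxidation state +2, the complex ion is [Pt...]^1−.
Charge balance with lithium (+1) requires 1 complex ion per 1 lithium.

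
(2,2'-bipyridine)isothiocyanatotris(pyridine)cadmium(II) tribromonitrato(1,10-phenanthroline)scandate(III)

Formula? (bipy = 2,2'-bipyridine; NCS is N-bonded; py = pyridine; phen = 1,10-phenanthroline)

[Cd(bipy)(NCS)(py)3][ScBr3(NO3)(phen)]

Cation [Cd…]: ligand charges -1, Cd(II) ⇒ ion charge 1+.
Anion [Sc…]: ligand charges -4, Sc(III) ⇒ ion charge 1−.
One 1+ cation balances one 1− anion.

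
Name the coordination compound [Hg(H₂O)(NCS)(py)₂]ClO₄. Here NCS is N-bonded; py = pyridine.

The 1 perchlorate counter-ion carries a total charge of -1, so each complex ion is 1+.
Ligand charges: 1×aqua (neutral), 1×isothiocyanato (-1 each), 2×pyridine (neutral); total -1. So Hg + (-1) = 1+, giving Hg = +2.
Ligands are named alphabetically: aqua before isothiocyanato before pyridine.

aquaisothiocyanatobis(pyridine)mercury(II) perchlorate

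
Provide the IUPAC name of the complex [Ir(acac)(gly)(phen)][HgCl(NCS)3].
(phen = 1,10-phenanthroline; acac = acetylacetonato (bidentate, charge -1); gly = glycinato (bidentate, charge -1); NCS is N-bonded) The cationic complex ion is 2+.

Both ions are complex: the cation is named first with the plain metal name, the anion second with the -ate form; each ion's ligands are alphabetised independently.
The complex cation is given as 2+; its ligand charges sum to -2, so Ir = +4.
A 1:1 salt means the anion carries the equal and opposite charge, 2−.
Anion: ligand charges sum to -4; for the ion to be 2−, Hg = +2.

(acetylacetonato)(glycinato)(1,10-phenanthroline)iridium(IV) chlorotriisothiocyanatomercurate(II)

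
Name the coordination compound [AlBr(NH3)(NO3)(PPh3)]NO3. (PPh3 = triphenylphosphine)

The 1 nitrate counter-ion carries a total charge of -1, so each complex ion is 1+.
Ligand charges: 1×nitrato (-1 each), 1×ammine (neutral), 1×triphenylphosphine (neutral), 1×bromo (-1 each); total -2. So Al + (-2) = 1+, giving Al = +3.
Ligands are named alphabetically: ammine before bromo before nitrato before triphenylphosphine.

amminebromonitrato(triphenylphosphine)aluminium(III) nitrate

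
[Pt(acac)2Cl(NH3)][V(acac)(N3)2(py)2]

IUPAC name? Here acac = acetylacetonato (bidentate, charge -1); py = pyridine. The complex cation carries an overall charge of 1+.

bis(acetylacetonato)amminechloroplatinum(IV) (acetylacetonato)diazidobis(pyridine)vanadate(II)

The complex cation is given as 1+; its ligand charges sum to -3, so Pt = +4.
A 1:1 salt means the anion carries the equal and opposite charge, 1−.
Anion: ligand charges sum to -3; for the ion to be 1−, V = +2.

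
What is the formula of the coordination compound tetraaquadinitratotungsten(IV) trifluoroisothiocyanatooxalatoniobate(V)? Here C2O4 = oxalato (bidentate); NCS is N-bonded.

[W(H2O)4(NO3)2][Nb(C2O4)F3(NCS)]2

Cation [W…]: ligand charges -2, W(IV) ⇒ ion charge 2+.
Anion [Nb…]: ligand charges -6, Nb(V) ⇒ ion charge 1−.
One 2+ cation requires 2 of the 1− anion.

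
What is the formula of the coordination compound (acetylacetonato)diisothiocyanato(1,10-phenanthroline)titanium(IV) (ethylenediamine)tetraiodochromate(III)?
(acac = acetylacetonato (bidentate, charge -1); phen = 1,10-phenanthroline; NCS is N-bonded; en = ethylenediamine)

Cation [Ti…]: ligand charges -3, Ti(IV) ⇒ ion charge 1+.
Anion [Cr…]: ligand charges -4, Cr(III) ⇒ ion charge 1−.
One 1+ cation balances one 1− anion.

[Ti(acac)(NCS)2(phen)][Cr(en)I4]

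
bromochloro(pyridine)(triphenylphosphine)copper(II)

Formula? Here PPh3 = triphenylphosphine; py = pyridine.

[CuBrCl(PPh3)(py)]

Ligands: 1 triphenylphosphine (PPh3, neutral), 1 chloro (Cl, -1), 1 bromo (Br, -1), 1 pyridine (py, neutral). Ligand charge sum = -2.
With Cu in oxidation state +2, the complex ion is [Cu...].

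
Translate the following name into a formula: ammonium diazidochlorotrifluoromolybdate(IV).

Ligands: 2 azido (N3, -1), 3 fluoro (F, -1), 1 chloro (Cl, -1). Ligand charge sum = -6.
With Mo in oxidation state +4, the complex ion is [Mo...]^2−.
Charge balance with ammonium (+1) requires 1 complex ion per 2 ammonium.

(NH4)2[MoClF3(N3)2]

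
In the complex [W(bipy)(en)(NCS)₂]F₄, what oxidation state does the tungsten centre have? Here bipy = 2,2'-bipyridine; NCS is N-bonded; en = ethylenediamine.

+6

4 fluoride outside the brackets (-1 each) → the complex ion is 4+.
Ligand charges: 1×bipy neutral; 2×NCS = -2; 1×en neutral; sum -2.
W + (-2) = 4+ ⇒ W is +6.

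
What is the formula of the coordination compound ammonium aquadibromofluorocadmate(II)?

NH4[CdBr2F(H2O)]

Ligands: 2 bromo (Br, -1), 1 fluoro (F, -1), 1 aqua (H2O, neutral). Ligand charge sum = -3.
Charge balance with ammonium (+1) requires 1 complex ion per 1 ammonium.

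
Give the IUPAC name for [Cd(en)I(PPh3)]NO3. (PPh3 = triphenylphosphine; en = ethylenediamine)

The 1 nitrate counter-ion carries a total charge of -1, so each complex ion is 1+.
Ligand charges: 1×triphenylphosphine (neutral), 1×iodo (-1 each), 1×ethylenediamine (neutral); total -1. So Cd + (-1) = 1+, giving Cd = +2.
Ligands are named alphabetically: ethylenediamine before iodo before triphenylphosphine.

(ethylenediamine)iodo(triphenylphosphine)cadmium(II) nitrate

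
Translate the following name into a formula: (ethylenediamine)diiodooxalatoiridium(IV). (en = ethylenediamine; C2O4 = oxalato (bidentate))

Ligands: 1 ethylenediamine (en, neutral), 1 oxalato (C2O4, -2), 2 iodo (I, -1). Ligand charge sum = -4.
With Ir in oxidation state +4, the complex ion is [Ir...].

[Ir(C2O4)(en)I2]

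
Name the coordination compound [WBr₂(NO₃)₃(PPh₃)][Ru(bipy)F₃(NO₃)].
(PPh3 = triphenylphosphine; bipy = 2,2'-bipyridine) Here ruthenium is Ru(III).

Ru is given as +3; the anion's ligand charges sum to -4, so the complex anion is 1−.
A 1:1 salt means the cation carries the equal and opposite charge, 1+.
Cation: ligand charges sum to -5; for the ion to be 1+, W = +6.

dibromotrinitrato(triphenylphosphine)tungsten(VI) (2,2'-bipyridine)trifluoronitratoruthenate(III)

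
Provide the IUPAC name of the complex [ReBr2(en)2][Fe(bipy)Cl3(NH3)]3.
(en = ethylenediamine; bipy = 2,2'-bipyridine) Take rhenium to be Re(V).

dibromobis(ethylenediamine)rhenium(V) ammine(2,2'-bipyridine)trichloroferrate(II)

Re is given as +5; the cation's ligand charges sum to -2, so the complex cation is 3+.
With 3 anions per cation, each anion must be 3/3 = 1−.
Anion: ligand charges sum to -3; for the ion to be 1−, Fe = +2.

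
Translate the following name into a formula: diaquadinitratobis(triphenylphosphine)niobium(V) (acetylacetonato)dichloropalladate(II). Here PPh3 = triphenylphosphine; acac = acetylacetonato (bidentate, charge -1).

Cation [Nb…]: ligand charges -2, Nb(V) ⇒ ion charge 3+.
Anion [Pd…]: ligand charges -3, Pd(II) ⇒ ion charge 1−.
One 3+ cation requires 3 of the 1− anion.

[Nb(H2O)2(NO3)2(PPh3)2][Pd(acac)Cl2]3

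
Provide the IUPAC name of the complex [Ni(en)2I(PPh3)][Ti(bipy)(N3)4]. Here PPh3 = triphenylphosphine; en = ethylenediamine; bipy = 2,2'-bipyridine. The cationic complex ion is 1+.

Both ions are complex: the cation is named first with the plain metal name, the anion second with the -ate form; each ion's ligands are alphabetised independently.
The complex cation is given as 1+; its ligand charges sum to -1, so Ni = +2.
A 1:1 salt means the anion carries the equal and opposite charge, 1−.
Anion: ligand charges sum to -4; for the ion to be 1−, Ti = +3.

bis(ethylenediamine)iodo(triphenylphosphine)nickel(II) tetraazido(2,2'-bipyridine)titanate(III)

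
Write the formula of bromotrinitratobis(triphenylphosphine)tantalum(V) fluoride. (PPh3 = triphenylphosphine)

[TaBr(NO3)3(PPh3)2]F

Ligands: 1 bromo (Br, -1), 2 triphenylphosphine (PPh3, neutral), 3 nitrato (NO3, -1). Ligand charge sum = -4.
With Ta in oxidation state +5, the complex ion is [Ta...]^1+.
Charge balance with fluoride (-1) requires 1 complex ion per 1 fluoride.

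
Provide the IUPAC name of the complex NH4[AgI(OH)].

The 1 ammonium counter-ion carries a total charge of +1, so each complex ion is 1−.
Ligand charges: 1×hydroxo (-1 each), 1×iodo (-1 each); total -2. So Ag + (-2) = 1−, giving Ag = +1.
Ligands are named alphabetically: hydroxo before iodo.
The complex ion is anionic, so silver takes the -ate form argentate(I).

ammonium hydroxoiodoargentate(I)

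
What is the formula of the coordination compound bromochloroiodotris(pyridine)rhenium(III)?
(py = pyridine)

Ligands: 1 bromo (Br, -1), 1 iodo (I, -1), 1 chloro (Cl, -1), 3 pyridine (py, neutral). Ligand charge sum = -3.
With Re in oxidation state +3, the complex ion is [Re...].

[ReBrClI(py)3]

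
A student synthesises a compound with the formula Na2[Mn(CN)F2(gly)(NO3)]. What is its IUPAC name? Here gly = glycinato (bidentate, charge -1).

sodium cyanodifluoro(glycinato)nitratomanganate(III)

The 2 sodium counter-ions carry a total charge of +2, so each complex ion is 2−.
Ligand charges: 2×fluoro (-1 each), 1×glycinato (-1 each), 1×cyano (-1 each), 1×nitrato (-1 each); total -5. So Mn + (-5) = 2−, giving Mn = +3.
Ligands are named alphabetically: cyano before fluoro before glycinato before nitrato.
The complex ion is anionic, so manganese takes the -ate form manganate(III).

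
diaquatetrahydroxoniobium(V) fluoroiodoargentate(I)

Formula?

Cation [Nb…]: ligand charges -4, Nb(V) ⇒ ion charge 1+.
Anion [Ag…]: ligand charges -2, Ag(I) ⇒ ion charge 1−.
One 1+ cation balances one 1− anion.

[Nb(H2O)2(OH)4][AgFI]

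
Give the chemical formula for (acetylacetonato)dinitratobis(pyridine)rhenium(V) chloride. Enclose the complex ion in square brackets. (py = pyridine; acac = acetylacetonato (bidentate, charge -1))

[Re(acac)(NO3)2(py)2]Cl2

Ligands: 2 nitrato (NO3, -1), 2 pyridine (py, neutral), 1 acetylacetonato (acac, -1). Ligand charge sum = -3.
With Re in oxidation state +5, the complex ion is [Re...]^2+.
Charge balance with chloride (-1) requires 1 complex ion per 2 chloride.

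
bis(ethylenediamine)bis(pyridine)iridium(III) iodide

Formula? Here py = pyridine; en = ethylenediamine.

[Ir(en)2(py)2]I3

Ligands: 2 pyridine (py, neutral), 2 ethylenediamine (en, neutral). Ligand charge sum = 0.
With Ir in oxidation state +3, the complex ion is [Ir...]^3+.
Charge balance with iodide (-1) requires 1 complex ion per 3 iodide.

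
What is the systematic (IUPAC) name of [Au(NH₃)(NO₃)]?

amminenitratogold(I)

There is no counter-ion, so the complex is neutral overall.
Ligand charges: 1×ammine (neutral), 1×nitrato (-1 each); total -1. So Au + (-1) = 0, giving Au = +1.
Ligands are named alphabetically: ammine before nitrato.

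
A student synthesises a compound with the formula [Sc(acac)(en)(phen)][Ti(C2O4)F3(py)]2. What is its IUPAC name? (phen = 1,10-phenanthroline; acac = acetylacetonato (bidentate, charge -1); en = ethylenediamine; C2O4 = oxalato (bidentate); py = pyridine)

Scandium is always +3 in its complexes; the cation's ligand charges sum to -1, so the complex cation is 2+.
With 2 anions per cation, each anion must be 2/2 = 1−.
Anion: ligand charges sum to -5; for the ion to be 1−, Ti = +4.

(acetylacetonato)(ethylenediamine)(1,10-phenanthroline)scandium(III) trifluorooxalato(pyridine)titanate(IV)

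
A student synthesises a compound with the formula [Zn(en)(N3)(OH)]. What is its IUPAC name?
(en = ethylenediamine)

There is no counter-ion, so the complex is neutral overall.
Ligand charges: 1×hydroxo (-1 each), 1×ethylenediamine (neutral), 1×azido (-1 each); total -2. So Zn + (-2) = 0, giving Zn = +2.
Ligands are named alphabetically: azido before ethylenediamine before hydroxo.

azido(ethylenediamine)hydroxozinc(II)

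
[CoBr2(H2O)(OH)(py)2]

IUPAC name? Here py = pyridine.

aquadibromohydroxobis(pyridine)cobalt(III)

There is no counter-ion, so the complex is neutral overall.
Ligand charges: 2×pyridine (neutral), 1×hydroxo (-1 each), 2×bromo (-1 each), 1×aqua (neutral); total -3. So Co + (-3) = 0, giving Co = +3.
Ligands are named alphabetically: aqua before bromo before hydroxo before pyridine.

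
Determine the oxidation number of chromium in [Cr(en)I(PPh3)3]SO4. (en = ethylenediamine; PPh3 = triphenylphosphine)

+3

1 sulfate outside the brackets (-2 each) → the complex ion is 2+.
Ligand charges: 1×en neutral; 3×PPh3 neutral; 1×I = -1; sum -1.
Cr + (-1) = 2+ ⇒ Cr is +3.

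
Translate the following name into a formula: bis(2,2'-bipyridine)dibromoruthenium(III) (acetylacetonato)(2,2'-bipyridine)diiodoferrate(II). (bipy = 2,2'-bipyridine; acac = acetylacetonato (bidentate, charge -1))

Cation [Ru…]: ligand charges -2, Ru(III) ⇒ ion charge 1+.
Anion [Fe…]: ligand charges -3, Fe(II) ⇒ ion charge 1−.

[Ru(bipy)2Br2][Fe(acac)(bipy)I2]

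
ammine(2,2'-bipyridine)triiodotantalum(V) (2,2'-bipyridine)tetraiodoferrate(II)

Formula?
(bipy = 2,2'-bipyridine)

Cation [Ta…]: ligand charges -3, Ta(V) ⇒ ion charge 2+.
Anion [Fe…]: ligand charges -4, Fe(II) ⇒ ion charge 2−.
One 2+ cation balances one 2− anion.

[Ta(bipy)I3(NH3)][Fe(bipy)I4]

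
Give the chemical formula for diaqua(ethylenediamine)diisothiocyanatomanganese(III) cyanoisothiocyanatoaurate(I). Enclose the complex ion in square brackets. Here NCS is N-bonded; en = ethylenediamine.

Cation [Mn…]: ligand charges -2, Mn(III) ⇒ ion charge 1+.
Anion [Au…]: ligand charges -2, Au(I) ⇒ ion charge 1−.
One 1+ cation balances one 1− anion.

[Mn(en)(H2O)2(NCS)2][Au(CN)(NCS)]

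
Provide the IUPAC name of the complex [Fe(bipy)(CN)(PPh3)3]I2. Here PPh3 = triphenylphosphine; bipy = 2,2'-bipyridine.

The 2 iodide counter-ions carry a total charge of -2, so each complex ion is 2+.
Ligand charges: 3×triphenylphosphine (neutral), 1×2,2'-bipyridine (neutral), 1×cyano (-1 each); total -1. So Fe + (-1) = 2+, giving Fe = +3.
Ligands are named alphabetically: bipyridine before cyano before triphenylphosphine.

(2,2'-bipyridine)cyanotris(triphenylphosphine)iron(III) iodide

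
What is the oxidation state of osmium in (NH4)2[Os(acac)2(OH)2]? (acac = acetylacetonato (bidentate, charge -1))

2 ammonium outside the brackets (+1 each) → the complex ion is 2−.
Ligand charges: 2×OH = -2; 2×acac = -2; sum -4.
Os + (-4) = 2− ⇒ Os is +2.

+2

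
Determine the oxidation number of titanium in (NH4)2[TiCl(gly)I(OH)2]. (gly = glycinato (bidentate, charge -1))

+3

2 ammonium outside the brackets (+1 each) → the complex ion is 2−.
Ligand charges: 1×Cl = -1; 1×gly = -1; 2×OH = -2; 1×I = -1; sum -5.
Ti + (-5) = 2− ⇒ Ti is +3.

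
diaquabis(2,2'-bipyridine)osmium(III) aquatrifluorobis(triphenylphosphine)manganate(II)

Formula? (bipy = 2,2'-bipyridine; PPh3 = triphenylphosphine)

Cation [Os…]: ligand charges 0, Os(III) ⇒ ion charge 3+.
Anion [Mn…]: ligand charges -3, Mn(II) ⇒ ion charge 1−.
One 3+ cation requires 3 of the 1− anion.

[Os(bipy)2(H2O)2][MnF3(H2O)(PPh3)2]3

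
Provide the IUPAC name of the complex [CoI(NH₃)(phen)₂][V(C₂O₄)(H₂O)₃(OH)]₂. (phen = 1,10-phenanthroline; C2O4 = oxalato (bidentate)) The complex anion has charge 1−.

Both ions are complex: the cation is named first with the plain metal name, the anion second with the -ate form; each ion's ligands are alphabetised independently.
The complex anion is given as 1−; its ligand charges sum to -3, so V = +2.
With 2 anions per cation, the cation must be 2×1 = 2+.
Cation: ligand charges sum to -1; for the ion to be 2+, Co = +3.

ammineiodobis(1,10-phenanthroline)cobalt(III) triaquahydroxooxalatovanadate(II)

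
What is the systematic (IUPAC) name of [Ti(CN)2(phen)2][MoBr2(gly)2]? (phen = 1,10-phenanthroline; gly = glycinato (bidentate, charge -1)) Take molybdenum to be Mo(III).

Mo is given as +3; the anion's ligand charges sum to -4, so the complex anion is 1−.
A 1:1 salt means the cation carries the equal and opposite charge, 1+.
Cation: ligand charges sum to -2; for the ion to be 1+, Ti = +3.

dicyanobis(1,10-phenanthroline)titanium(III) dibromobis(glycinato)molybdate(III)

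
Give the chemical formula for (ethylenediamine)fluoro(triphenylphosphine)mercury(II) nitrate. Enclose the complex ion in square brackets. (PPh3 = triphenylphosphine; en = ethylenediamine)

[Hg(en)F(PPh3)]NO3

Ligands: 1 fluoro (F, -1), 1 triphenylphosphine (PPh3, neutral), 1 ethylenediamine (en, neutral). Ligand charge sum = -1.
With Hg in oxidation state +2, the complex ion is [Hg...]^1+.
Charge balance with nitrate (-1) requires 1 complex ion per 1 nitrate.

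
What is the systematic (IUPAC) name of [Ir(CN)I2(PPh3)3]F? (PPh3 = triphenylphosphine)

The 1 fluoride counter-ion carries a total charge of -1, so each complex ion is 1+.
Ligand charges: 1×cyano (-1 each), 3×triphenylphosphine (neutral), 2×iodo (-1 each); total -3. So Ir + (-3) = 1+, giving Ir = +4.
Ligands are named alphabetically: cyano before iodo before triphenylphosphine.

cyanodiiodotris(triphenylphosphine)iridium(IV) fluoride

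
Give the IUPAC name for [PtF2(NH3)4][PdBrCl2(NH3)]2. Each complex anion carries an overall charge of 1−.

tetraamminedifluoroplatinum(IV) amminebromodichloropalladate(II)

The complex anion is given as 1−; its ligand charges sum to -3, so Pd = +2.
With 2 anions per cation, the cation must be 2×1 = 2+.
Cation: ligand charges sum to -2; for the ion to be 2+, Pt = +4.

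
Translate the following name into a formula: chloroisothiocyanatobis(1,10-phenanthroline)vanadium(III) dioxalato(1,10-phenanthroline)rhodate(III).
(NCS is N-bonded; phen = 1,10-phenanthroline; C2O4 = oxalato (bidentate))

[VCl(NCS)(phen)2][Rh(C2O4)2(phen)]

Cation [V…]: ligand charges -2, V(III) ⇒ ion charge 1+.
Anion [Rh…]: ligand charges -4, Rh(III) ⇒ ion charge 1−.
One 1+ cation balances one 1− anion.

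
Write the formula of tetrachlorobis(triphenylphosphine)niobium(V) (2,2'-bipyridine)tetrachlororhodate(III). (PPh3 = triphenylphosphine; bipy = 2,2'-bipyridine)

Cation [Nb…]: ligand charges -4, Nb(V) ⇒ ion charge 1+.
Anion [Rh…]: ligand charges -4, Rh(III) ⇒ ion charge 1−.
One 1+ cation balances one 1− anion.

[NbCl4(PPh3)2][Rh(bipy)Cl4]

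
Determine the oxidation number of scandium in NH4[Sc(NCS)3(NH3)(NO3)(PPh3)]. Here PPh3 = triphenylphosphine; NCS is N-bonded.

+3

1 ammonium outside the brackets (+1 each) → the complex ion is 1−.
Ligand charges: 1×PPh3 neutral; 1×NH3 neutral; 1×NO3 = -1; 3×NCS = -3; sum -4.
Sc + (-4) = 1− ⇒ Sc is +3.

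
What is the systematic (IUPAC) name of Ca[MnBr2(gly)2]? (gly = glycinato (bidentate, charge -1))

calcium dibromobis(glycinato)manganate(II)

The 1 calcium counter-ion carries a total charge of +2, so each complex ion is 2−.
Ligand charges: 2×glycinato (-1 each), 2×bromo (-1 each); total -4. So Mn + (-4) = 2−, giving Mn = +2.
The complex ion is anionic, so manganese takes the -ate form manganate(II).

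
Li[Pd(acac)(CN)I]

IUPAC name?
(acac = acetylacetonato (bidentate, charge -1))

The 1 lithium counter-ion carries a total charge of +1, so each complex ion is 1−.
Ligand charges: 1×iodo (-1 each), 1×acetylacetonato (-1 each), 1×cyano (-1 each); total -3. So Pd + (-3) = 1−, giving Pd = +2.
Ligands are named alphabetically: acetylacetonato before cyano before iodo.
The complex ion is anionic, so palladium takes the -ate form palladate(II).

lithium (acetylacetonato)cyanoiodopalladate(II)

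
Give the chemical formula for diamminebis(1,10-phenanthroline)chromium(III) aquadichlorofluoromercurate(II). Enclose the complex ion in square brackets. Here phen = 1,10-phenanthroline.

Cation [Cr…]: ligand charges 0, Cr(III) ⇒ ion charge 3+.
Anion [Hg…]: ligand charges -3, Hg(II) ⇒ ion charge 1−.

[Cr(NH3)2(phen)2][HgCl2F(H2O)]3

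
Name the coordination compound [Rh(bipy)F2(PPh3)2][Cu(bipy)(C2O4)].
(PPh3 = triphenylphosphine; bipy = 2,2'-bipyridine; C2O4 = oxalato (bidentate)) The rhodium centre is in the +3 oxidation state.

Rh is given as +3; the cation's ligand charges sum to -2, so the complex cation is 1+.
A 1:1 salt means the anion carries the equal and opposite charge, 1−.
Anion: ligand charges sum to -2; for the ion to be 1−, Cu = +1.

(2,2'-bipyridine)difluorobis(triphenylphosphine)rhodium(III) (2,2'-bipyridine)oxalatocuprate(I)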